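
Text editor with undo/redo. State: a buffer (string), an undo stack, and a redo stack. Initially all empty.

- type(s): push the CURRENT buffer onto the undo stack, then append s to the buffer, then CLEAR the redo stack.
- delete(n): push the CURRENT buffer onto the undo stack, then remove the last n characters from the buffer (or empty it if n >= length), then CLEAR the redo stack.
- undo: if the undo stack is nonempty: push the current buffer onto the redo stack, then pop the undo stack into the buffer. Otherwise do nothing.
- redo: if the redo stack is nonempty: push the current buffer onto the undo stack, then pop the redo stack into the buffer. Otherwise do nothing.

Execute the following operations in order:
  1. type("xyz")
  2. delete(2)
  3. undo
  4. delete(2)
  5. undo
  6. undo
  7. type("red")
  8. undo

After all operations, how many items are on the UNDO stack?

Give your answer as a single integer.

Answer: 0

Derivation:
After op 1 (type): buf='xyz' undo_depth=1 redo_depth=0
After op 2 (delete): buf='x' undo_depth=2 redo_depth=0
After op 3 (undo): buf='xyz' undo_depth=1 redo_depth=1
After op 4 (delete): buf='x' undo_depth=2 redo_depth=0
After op 5 (undo): buf='xyz' undo_depth=1 redo_depth=1
After op 6 (undo): buf='(empty)' undo_depth=0 redo_depth=2
After op 7 (type): buf='red' undo_depth=1 redo_depth=0
After op 8 (undo): buf='(empty)' undo_depth=0 redo_depth=1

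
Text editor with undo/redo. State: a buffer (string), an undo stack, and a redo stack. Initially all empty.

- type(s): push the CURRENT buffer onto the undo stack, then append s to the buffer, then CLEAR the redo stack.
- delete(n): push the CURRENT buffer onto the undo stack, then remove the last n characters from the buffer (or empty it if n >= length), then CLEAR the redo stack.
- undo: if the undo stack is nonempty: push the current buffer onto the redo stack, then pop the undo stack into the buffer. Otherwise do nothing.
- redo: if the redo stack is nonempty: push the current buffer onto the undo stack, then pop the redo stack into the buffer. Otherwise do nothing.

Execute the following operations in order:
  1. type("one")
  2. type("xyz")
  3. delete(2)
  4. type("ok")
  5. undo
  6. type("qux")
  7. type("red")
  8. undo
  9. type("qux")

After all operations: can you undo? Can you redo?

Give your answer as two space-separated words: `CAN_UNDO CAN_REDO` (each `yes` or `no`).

Answer: yes no

Derivation:
After op 1 (type): buf='one' undo_depth=1 redo_depth=0
After op 2 (type): buf='onexyz' undo_depth=2 redo_depth=0
After op 3 (delete): buf='onex' undo_depth=3 redo_depth=0
After op 4 (type): buf='onexok' undo_depth=4 redo_depth=0
After op 5 (undo): buf='onex' undo_depth=3 redo_depth=1
After op 6 (type): buf='onexqux' undo_depth=4 redo_depth=0
After op 7 (type): buf='onexquxred' undo_depth=5 redo_depth=0
After op 8 (undo): buf='onexqux' undo_depth=4 redo_depth=1
After op 9 (type): buf='onexquxqux' undo_depth=5 redo_depth=0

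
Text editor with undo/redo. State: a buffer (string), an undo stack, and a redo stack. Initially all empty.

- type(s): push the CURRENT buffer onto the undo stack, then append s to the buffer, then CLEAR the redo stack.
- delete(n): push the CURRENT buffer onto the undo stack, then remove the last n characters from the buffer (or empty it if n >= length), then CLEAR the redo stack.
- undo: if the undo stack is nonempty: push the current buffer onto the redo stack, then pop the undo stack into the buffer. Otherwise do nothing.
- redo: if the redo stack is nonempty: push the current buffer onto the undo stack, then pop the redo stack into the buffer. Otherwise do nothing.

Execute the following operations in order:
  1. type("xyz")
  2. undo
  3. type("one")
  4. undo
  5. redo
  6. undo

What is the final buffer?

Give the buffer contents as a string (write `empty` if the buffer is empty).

Answer: empty

Derivation:
After op 1 (type): buf='xyz' undo_depth=1 redo_depth=0
After op 2 (undo): buf='(empty)' undo_depth=0 redo_depth=1
After op 3 (type): buf='one' undo_depth=1 redo_depth=0
After op 4 (undo): buf='(empty)' undo_depth=0 redo_depth=1
After op 5 (redo): buf='one' undo_depth=1 redo_depth=0
After op 6 (undo): buf='(empty)' undo_depth=0 redo_depth=1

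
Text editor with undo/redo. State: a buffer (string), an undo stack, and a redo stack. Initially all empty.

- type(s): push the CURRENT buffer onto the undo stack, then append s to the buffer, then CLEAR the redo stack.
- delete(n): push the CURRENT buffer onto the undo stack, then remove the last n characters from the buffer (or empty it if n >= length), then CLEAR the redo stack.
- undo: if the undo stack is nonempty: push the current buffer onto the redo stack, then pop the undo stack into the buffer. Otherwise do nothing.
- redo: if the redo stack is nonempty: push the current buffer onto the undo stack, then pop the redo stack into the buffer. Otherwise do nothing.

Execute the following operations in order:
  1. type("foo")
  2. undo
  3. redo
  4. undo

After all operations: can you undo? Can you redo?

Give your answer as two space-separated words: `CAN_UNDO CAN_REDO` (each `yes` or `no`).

Answer: no yes

Derivation:
After op 1 (type): buf='foo' undo_depth=1 redo_depth=0
After op 2 (undo): buf='(empty)' undo_depth=0 redo_depth=1
After op 3 (redo): buf='foo' undo_depth=1 redo_depth=0
After op 4 (undo): buf='(empty)' undo_depth=0 redo_depth=1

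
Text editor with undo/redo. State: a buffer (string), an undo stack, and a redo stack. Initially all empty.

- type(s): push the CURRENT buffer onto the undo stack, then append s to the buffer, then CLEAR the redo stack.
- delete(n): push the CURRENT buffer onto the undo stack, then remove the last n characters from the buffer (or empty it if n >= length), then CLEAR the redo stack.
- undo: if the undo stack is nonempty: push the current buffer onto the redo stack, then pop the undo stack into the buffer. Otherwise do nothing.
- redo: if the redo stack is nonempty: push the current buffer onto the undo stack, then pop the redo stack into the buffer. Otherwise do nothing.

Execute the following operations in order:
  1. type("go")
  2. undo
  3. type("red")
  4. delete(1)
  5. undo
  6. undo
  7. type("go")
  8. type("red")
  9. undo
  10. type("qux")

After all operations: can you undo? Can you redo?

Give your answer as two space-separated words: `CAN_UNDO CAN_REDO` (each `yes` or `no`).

After op 1 (type): buf='go' undo_depth=1 redo_depth=0
After op 2 (undo): buf='(empty)' undo_depth=0 redo_depth=1
After op 3 (type): buf='red' undo_depth=1 redo_depth=0
After op 4 (delete): buf='re' undo_depth=2 redo_depth=0
After op 5 (undo): buf='red' undo_depth=1 redo_depth=1
After op 6 (undo): buf='(empty)' undo_depth=0 redo_depth=2
After op 7 (type): buf='go' undo_depth=1 redo_depth=0
After op 8 (type): buf='gored' undo_depth=2 redo_depth=0
After op 9 (undo): buf='go' undo_depth=1 redo_depth=1
After op 10 (type): buf='goqux' undo_depth=2 redo_depth=0

Answer: yes no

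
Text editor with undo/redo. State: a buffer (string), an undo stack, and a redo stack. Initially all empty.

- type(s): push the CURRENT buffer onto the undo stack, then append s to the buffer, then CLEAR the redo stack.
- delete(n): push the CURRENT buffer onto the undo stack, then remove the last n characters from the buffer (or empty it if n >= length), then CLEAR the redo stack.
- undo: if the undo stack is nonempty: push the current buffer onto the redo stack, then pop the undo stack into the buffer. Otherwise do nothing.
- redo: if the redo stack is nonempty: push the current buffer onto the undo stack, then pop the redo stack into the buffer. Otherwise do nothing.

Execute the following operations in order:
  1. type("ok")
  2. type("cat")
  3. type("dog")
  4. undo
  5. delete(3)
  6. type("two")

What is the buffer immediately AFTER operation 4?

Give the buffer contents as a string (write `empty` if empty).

Answer: okcat

Derivation:
After op 1 (type): buf='ok' undo_depth=1 redo_depth=0
After op 2 (type): buf='okcat' undo_depth=2 redo_depth=0
After op 3 (type): buf='okcatdog' undo_depth=3 redo_depth=0
After op 4 (undo): buf='okcat' undo_depth=2 redo_depth=1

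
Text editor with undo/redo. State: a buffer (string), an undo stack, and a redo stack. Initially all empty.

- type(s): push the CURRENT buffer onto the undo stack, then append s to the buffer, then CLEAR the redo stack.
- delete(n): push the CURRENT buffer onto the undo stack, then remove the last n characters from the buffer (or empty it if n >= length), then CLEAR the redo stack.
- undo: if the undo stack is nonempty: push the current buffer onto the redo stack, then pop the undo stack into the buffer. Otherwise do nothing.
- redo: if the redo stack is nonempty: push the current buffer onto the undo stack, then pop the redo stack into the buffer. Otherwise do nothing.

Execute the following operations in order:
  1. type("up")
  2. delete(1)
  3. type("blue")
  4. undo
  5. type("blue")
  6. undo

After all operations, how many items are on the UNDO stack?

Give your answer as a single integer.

After op 1 (type): buf='up' undo_depth=1 redo_depth=0
After op 2 (delete): buf='u' undo_depth=2 redo_depth=0
After op 3 (type): buf='ublue' undo_depth=3 redo_depth=0
After op 4 (undo): buf='u' undo_depth=2 redo_depth=1
After op 5 (type): buf='ublue' undo_depth=3 redo_depth=0
After op 6 (undo): buf='u' undo_depth=2 redo_depth=1

Answer: 2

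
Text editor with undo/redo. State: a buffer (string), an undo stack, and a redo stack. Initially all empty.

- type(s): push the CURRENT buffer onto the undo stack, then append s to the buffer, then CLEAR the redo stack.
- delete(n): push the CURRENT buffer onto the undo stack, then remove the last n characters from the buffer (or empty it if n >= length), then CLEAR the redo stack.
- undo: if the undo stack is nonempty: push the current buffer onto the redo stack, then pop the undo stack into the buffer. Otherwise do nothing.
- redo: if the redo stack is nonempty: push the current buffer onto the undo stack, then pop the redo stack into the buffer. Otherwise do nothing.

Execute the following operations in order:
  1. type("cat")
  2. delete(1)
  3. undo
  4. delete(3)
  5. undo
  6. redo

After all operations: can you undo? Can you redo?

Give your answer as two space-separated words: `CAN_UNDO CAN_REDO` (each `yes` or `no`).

Answer: yes no

Derivation:
After op 1 (type): buf='cat' undo_depth=1 redo_depth=0
After op 2 (delete): buf='ca' undo_depth=2 redo_depth=0
After op 3 (undo): buf='cat' undo_depth=1 redo_depth=1
After op 4 (delete): buf='(empty)' undo_depth=2 redo_depth=0
After op 5 (undo): buf='cat' undo_depth=1 redo_depth=1
After op 6 (redo): buf='(empty)' undo_depth=2 redo_depth=0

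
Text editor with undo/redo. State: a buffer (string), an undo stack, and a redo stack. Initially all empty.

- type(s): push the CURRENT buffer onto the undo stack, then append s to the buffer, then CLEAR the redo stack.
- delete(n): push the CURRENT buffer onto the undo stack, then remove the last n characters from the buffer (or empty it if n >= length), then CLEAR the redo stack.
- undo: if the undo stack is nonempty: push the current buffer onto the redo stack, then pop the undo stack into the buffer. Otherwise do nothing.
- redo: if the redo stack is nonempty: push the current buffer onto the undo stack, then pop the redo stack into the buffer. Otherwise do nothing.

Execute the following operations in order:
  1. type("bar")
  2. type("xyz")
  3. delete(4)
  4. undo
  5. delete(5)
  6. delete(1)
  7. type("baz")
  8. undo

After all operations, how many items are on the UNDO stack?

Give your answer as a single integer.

Answer: 4

Derivation:
After op 1 (type): buf='bar' undo_depth=1 redo_depth=0
After op 2 (type): buf='barxyz' undo_depth=2 redo_depth=0
After op 3 (delete): buf='ba' undo_depth=3 redo_depth=0
After op 4 (undo): buf='barxyz' undo_depth=2 redo_depth=1
After op 5 (delete): buf='b' undo_depth=3 redo_depth=0
After op 6 (delete): buf='(empty)' undo_depth=4 redo_depth=0
After op 7 (type): buf='baz' undo_depth=5 redo_depth=0
After op 8 (undo): buf='(empty)' undo_depth=4 redo_depth=1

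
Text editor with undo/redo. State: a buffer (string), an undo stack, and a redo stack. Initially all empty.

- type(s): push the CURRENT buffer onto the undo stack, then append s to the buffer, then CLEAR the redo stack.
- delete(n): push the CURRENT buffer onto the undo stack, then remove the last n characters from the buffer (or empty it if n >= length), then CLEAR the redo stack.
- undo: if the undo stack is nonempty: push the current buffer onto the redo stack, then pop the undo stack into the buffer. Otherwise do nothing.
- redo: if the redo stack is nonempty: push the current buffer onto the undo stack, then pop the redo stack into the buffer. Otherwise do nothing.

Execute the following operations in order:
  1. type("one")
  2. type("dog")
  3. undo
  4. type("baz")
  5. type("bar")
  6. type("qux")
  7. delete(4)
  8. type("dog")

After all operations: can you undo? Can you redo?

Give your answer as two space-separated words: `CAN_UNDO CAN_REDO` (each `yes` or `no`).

Answer: yes no

Derivation:
After op 1 (type): buf='one' undo_depth=1 redo_depth=0
After op 2 (type): buf='onedog' undo_depth=2 redo_depth=0
After op 3 (undo): buf='one' undo_depth=1 redo_depth=1
After op 4 (type): buf='onebaz' undo_depth=2 redo_depth=0
After op 5 (type): buf='onebazbar' undo_depth=3 redo_depth=0
After op 6 (type): buf='onebazbarqux' undo_depth=4 redo_depth=0
After op 7 (delete): buf='onebazba' undo_depth=5 redo_depth=0
After op 8 (type): buf='onebazbadog' undo_depth=6 redo_depth=0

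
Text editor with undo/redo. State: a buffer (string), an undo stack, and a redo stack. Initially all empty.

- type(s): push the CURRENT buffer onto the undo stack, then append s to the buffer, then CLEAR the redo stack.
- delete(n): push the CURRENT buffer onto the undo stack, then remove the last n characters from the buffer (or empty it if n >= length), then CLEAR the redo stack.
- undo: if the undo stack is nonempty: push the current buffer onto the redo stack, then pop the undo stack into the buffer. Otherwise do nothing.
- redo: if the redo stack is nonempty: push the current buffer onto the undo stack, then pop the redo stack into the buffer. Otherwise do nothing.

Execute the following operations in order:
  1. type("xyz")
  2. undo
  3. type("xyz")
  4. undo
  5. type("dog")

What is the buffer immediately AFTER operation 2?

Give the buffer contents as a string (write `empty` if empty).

Answer: empty

Derivation:
After op 1 (type): buf='xyz' undo_depth=1 redo_depth=0
After op 2 (undo): buf='(empty)' undo_depth=0 redo_depth=1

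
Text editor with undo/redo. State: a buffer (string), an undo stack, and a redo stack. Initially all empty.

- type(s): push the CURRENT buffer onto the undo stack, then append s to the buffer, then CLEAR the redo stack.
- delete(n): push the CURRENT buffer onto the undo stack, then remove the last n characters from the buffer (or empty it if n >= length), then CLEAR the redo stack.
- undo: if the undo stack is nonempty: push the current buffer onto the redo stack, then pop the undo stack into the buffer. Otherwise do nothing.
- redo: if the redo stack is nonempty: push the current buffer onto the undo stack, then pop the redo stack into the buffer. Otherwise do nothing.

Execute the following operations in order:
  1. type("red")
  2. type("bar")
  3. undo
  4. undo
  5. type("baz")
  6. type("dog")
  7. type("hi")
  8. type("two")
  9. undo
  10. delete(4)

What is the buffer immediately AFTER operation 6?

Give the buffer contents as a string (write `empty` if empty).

Answer: bazdog

Derivation:
After op 1 (type): buf='red' undo_depth=1 redo_depth=0
After op 2 (type): buf='redbar' undo_depth=2 redo_depth=0
After op 3 (undo): buf='red' undo_depth=1 redo_depth=1
After op 4 (undo): buf='(empty)' undo_depth=0 redo_depth=2
After op 5 (type): buf='baz' undo_depth=1 redo_depth=0
After op 6 (type): buf='bazdog' undo_depth=2 redo_depth=0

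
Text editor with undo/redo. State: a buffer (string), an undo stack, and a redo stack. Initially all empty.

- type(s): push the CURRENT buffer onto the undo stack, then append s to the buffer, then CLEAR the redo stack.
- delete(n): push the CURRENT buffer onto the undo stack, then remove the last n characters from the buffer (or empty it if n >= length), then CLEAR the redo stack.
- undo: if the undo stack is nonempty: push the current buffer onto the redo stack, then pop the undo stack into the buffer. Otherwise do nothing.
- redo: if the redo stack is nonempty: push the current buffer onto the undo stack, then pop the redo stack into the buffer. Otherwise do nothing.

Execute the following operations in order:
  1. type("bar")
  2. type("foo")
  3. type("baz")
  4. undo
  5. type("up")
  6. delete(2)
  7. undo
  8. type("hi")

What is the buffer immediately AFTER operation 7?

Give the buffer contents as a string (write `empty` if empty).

After op 1 (type): buf='bar' undo_depth=1 redo_depth=0
After op 2 (type): buf='barfoo' undo_depth=2 redo_depth=0
After op 3 (type): buf='barfoobaz' undo_depth=3 redo_depth=0
After op 4 (undo): buf='barfoo' undo_depth=2 redo_depth=1
After op 5 (type): buf='barfooup' undo_depth=3 redo_depth=0
After op 6 (delete): buf='barfoo' undo_depth=4 redo_depth=0
After op 7 (undo): buf='barfooup' undo_depth=3 redo_depth=1

Answer: barfooup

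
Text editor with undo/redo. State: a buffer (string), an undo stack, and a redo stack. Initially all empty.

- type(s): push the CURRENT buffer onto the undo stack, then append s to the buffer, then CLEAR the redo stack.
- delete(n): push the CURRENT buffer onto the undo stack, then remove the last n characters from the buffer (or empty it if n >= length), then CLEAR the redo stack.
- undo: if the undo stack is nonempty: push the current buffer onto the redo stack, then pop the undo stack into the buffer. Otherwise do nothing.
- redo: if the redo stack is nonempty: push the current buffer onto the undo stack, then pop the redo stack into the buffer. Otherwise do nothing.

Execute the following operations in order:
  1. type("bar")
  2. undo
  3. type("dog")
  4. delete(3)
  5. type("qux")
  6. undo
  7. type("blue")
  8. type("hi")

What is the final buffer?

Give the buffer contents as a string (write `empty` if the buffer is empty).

After op 1 (type): buf='bar' undo_depth=1 redo_depth=0
After op 2 (undo): buf='(empty)' undo_depth=0 redo_depth=1
After op 3 (type): buf='dog' undo_depth=1 redo_depth=0
After op 4 (delete): buf='(empty)' undo_depth=2 redo_depth=0
After op 5 (type): buf='qux' undo_depth=3 redo_depth=0
After op 6 (undo): buf='(empty)' undo_depth=2 redo_depth=1
After op 7 (type): buf='blue' undo_depth=3 redo_depth=0
After op 8 (type): buf='bluehi' undo_depth=4 redo_depth=0

Answer: bluehi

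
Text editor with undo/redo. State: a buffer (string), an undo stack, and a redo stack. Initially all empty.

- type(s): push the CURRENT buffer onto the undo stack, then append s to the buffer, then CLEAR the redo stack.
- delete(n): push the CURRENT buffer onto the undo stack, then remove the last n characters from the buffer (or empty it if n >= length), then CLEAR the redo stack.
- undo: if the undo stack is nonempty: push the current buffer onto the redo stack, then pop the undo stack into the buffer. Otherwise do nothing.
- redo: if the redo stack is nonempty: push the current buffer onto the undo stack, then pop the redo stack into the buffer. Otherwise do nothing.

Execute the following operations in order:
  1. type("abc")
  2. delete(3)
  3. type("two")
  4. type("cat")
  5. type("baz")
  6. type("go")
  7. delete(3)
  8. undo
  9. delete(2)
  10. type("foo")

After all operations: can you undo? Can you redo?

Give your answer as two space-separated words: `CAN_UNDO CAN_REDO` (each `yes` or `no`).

After op 1 (type): buf='abc' undo_depth=1 redo_depth=0
After op 2 (delete): buf='(empty)' undo_depth=2 redo_depth=0
After op 3 (type): buf='two' undo_depth=3 redo_depth=0
After op 4 (type): buf='twocat' undo_depth=4 redo_depth=0
After op 5 (type): buf='twocatbaz' undo_depth=5 redo_depth=0
After op 6 (type): buf='twocatbazgo' undo_depth=6 redo_depth=0
After op 7 (delete): buf='twocatba' undo_depth=7 redo_depth=0
After op 8 (undo): buf='twocatbazgo' undo_depth=6 redo_depth=1
After op 9 (delete): buf='twocatbaz' undo_depth=7 redo_depth=0
After op 10 (type): buf='twocatbazfoo' undo_depth=8 redo_depth=0

Answer: yes no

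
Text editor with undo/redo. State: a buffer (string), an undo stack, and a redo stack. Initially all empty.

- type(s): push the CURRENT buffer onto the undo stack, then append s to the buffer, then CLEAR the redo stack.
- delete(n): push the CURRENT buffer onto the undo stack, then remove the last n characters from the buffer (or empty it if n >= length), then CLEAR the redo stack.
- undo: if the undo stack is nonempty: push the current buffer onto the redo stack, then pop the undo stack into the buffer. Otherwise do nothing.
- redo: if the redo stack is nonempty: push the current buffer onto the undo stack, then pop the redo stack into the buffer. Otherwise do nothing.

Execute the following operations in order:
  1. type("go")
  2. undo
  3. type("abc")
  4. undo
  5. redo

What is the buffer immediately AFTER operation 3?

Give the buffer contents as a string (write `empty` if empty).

After op 1 (type): buf='go' undo_depth=1 redo_depth=0
After op 2 (undo): buf='(empty)' undo_depth=0 redo_depth=1
After op 3 (type): buf='abc' undo_depth=1 redo_depth=0

Answer: abc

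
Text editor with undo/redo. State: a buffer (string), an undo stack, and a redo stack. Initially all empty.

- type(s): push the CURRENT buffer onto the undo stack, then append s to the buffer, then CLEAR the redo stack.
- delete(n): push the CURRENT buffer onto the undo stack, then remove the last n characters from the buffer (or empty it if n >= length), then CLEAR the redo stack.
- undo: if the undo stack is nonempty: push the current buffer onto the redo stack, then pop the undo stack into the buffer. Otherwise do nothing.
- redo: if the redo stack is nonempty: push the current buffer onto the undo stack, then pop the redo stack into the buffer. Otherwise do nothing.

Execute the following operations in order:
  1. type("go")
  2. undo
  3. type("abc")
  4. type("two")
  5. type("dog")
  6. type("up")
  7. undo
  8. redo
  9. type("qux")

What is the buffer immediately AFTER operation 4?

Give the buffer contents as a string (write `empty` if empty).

After op 1 (type): buf='go' undo_depth=1 redo_depth=0
After op 2 (undo): buf='(empty)' undo_depth=0 redo_depth=1
After op 3 (type): buf='abc' undo_depth=1 redo_depth=0
After op 4 (type): buf='abctwo' undo_depth=2 redo_depth=0

Answer: abctwo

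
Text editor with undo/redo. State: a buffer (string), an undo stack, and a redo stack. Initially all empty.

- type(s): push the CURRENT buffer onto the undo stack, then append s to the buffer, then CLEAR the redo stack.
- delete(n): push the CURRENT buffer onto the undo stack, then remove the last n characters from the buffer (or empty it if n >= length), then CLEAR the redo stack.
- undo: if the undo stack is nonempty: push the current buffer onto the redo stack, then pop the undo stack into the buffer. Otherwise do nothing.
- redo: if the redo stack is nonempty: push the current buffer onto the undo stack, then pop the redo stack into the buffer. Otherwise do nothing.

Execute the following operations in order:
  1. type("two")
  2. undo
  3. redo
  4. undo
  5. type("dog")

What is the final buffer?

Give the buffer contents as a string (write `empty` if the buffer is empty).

After op 1 (type): buf='two' undo_depth=1 redo_depth=0
After op 2 (undo): buf='(empty)' undo_depth=0 redo_depth=1
After op 3 (redo): buf='two' undo_depth=1 redo_depth=0
After op 4 (undo): buf='(empty)' undo_depth=0 redo_depth=1
After op 5 (type): buf='dog' undo_depth=1 redo_depth=0

Answer: dog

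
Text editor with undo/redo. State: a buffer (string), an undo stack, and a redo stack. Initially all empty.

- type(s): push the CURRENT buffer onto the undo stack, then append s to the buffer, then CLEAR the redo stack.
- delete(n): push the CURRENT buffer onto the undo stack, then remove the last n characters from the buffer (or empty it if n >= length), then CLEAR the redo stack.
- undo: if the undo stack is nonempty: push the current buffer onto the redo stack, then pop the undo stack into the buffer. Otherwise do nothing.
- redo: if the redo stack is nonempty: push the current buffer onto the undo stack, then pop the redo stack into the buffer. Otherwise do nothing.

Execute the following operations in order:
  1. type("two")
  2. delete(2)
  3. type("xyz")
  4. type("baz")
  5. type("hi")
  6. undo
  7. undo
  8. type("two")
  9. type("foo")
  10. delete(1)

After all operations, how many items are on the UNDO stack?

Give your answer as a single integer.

After op 1 (type): buf='two' undo_depth=1 redo_depth=0
After op 2 (delete): buf='t' undo_depth=2 redo_depth=0
After op 3 (type): buf='txyz' undo_depth=3 redo_depth=0
After op 4 (type): buf='txyzbaz' undo_depth=4 redo_depth=0
After op 5 (type): buf='txyzbazhi' undo_depth=5 redo_depth=0
After op 6 (undo): buf='txyzbaz' undo_depth=4 redo_depth=1
After op 7 (undo): buf='txyz' undo_depth=3 redo_depth=2
After op 8 (type): buf='txyztwo' undo_depth=4 redo_depth=0
After op 9 (type): buf='txyztwofoo' undo_depth=5 redo_depth=0
After op 10 (delete): buf='txyztwofo' undo_depth=6 redo_depth=0

Answer: 6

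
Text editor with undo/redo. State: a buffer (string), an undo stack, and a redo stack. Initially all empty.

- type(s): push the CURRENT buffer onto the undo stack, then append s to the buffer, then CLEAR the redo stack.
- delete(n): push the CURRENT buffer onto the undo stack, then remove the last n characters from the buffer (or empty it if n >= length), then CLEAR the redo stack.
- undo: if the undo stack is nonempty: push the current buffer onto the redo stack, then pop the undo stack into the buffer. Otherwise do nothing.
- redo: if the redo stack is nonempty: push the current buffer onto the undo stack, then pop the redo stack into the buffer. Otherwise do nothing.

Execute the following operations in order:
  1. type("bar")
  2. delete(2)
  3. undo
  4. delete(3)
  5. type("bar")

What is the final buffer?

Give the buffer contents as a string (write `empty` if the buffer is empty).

After op 1 (type): buf='bar' undo_depth=1 redo_depth=0
After op 2 (delete): buf='b' undo_depth=2 redo_depth=0
After op 3 (undo): buf='bar' undo_depth=1 redo_depth=1
After op 4 (delete): buf='(empty)' undo_depth=2 redo_depth=0
After op 5 (type): buf='bar' undo_depth=3 redo_depth=0

Answer: bar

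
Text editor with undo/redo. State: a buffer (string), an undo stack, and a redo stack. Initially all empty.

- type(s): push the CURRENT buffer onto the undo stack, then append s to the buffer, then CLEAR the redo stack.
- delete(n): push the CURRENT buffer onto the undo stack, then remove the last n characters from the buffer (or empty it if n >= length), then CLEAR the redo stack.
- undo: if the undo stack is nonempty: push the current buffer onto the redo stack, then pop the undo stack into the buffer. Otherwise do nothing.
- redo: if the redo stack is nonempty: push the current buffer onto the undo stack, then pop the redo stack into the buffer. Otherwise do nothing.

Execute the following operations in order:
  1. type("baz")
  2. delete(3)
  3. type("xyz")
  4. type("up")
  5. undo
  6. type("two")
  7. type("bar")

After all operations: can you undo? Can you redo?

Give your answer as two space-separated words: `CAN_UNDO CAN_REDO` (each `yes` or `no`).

After op 1 (type): buf='baz' undo_depth=1 redo_depth=0
After op 2 (delete): buf='(empty)' undo_depth=2 redo_depth=0
After op 3 (type): buf='xyz' undo_depth=3 redo_depth=0
After op 4 (type): buf='xyzup' undo_depth=4 redo_depth=0
After op 5 (undo): buf='xyz' undo_depth=3 redo_depth=1
After op 6 (type): buf='xyztwo' undo_depth=4 redo_depth=0
After op 7 (type): buf='xyztwobar' undo_depth=5 redo_depth=0

Answer: yes no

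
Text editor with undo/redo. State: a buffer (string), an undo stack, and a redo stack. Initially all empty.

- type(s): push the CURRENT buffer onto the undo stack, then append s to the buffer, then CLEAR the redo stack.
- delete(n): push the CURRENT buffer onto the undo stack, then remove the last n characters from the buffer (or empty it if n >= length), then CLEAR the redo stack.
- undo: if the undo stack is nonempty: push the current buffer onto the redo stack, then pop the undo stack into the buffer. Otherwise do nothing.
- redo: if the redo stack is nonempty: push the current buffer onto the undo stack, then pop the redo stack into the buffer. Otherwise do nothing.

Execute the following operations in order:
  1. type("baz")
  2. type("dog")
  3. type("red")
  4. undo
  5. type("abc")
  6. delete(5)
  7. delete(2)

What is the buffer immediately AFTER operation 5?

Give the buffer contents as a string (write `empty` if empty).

Answer: bazdogabc

Derivation:
After op 1 (type): buf='baz' undo_depth=1 redo_depth=0
After op 2 (type): buf='bazdog' undo_depth=2 redo_depth=0
After op 3 (type): buf='bazdogred' undo_depth=3 redo_depth=0
After op 4 (undo): buf='bazdog' undo_depth=2 redo_depth=1
After op 5 (type): buf='bazdogabc' undo_depth=3 redo_depth=0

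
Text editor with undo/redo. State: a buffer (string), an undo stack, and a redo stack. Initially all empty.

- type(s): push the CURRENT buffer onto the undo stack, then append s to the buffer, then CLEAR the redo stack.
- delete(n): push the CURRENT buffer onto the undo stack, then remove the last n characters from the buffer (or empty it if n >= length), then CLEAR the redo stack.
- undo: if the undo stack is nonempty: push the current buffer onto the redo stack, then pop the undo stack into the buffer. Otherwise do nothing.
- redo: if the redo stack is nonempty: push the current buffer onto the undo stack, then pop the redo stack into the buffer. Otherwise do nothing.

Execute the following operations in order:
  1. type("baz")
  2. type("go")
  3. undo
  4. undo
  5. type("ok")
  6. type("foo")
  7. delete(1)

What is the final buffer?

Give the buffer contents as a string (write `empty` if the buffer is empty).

After op 1 (type): buf='baz' undo_depth=1 redo_depth=0
After op 2 (type): buf='bazgo' undo_depth=2 redo_depth=0
After op 3 (undo): buf='baz' undo_depth=1 redo_depth=1
After op 4 (undo): buf='(empty)' undo_depth=0 redo_depth=2
After op 5 (type): buf='ok' undo_depth=1 redo_depth=0
After op 6 (type): buf='okfoo' undo_depth=2 redo_depth=0
After op 7 (delete): buf='okfo' undo_depth=3 redo_depth=0

Answer: okfo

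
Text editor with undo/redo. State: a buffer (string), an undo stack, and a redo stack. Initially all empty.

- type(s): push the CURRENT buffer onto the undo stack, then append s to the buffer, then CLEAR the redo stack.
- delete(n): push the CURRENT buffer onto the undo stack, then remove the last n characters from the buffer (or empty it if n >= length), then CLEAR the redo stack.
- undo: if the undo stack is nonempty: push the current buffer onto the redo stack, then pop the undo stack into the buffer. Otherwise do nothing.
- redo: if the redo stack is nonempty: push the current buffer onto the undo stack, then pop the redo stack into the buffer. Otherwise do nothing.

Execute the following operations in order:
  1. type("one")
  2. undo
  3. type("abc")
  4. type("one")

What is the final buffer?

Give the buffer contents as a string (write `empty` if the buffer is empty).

Answer: abcone

Derivation:
After op 1 (type): buf='one' undo_depth=1 redo_depth=0
After op 2 (undo): buf='(empty)' undo_depth=0 redo_depth=1
After op 3 (type): buf='abc' undo_depth=1 redo_depth=0
After op 4 (type): buf='abcone' undo_depth=2 redo_depth=0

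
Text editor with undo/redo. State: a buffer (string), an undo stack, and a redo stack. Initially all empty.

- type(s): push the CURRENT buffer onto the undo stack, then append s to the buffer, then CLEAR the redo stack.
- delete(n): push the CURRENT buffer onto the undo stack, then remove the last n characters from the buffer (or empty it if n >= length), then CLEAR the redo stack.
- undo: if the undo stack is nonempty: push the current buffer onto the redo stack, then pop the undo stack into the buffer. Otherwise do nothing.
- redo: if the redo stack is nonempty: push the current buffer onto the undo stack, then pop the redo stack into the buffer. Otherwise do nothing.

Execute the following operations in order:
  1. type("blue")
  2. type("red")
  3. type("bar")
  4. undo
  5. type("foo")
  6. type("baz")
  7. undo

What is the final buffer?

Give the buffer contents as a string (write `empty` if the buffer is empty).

After op 1 (type): buf='blue' undo_depth=1 redo_depth=0
After op 2 (type): buf='bluered' undo_depth=2 redo_depth=0
After op 3 (type): buf='blueredbar' undo_depth=3 redo_depth=0
After op 4 (undo): buf='bluered' undo_depth=2 redo_depth=1
After op 5 (type): buf='blueredfoo' undo_depth=3 redo_depth=0
After op 6 (type): buf='blueredfoobaz' undo_depth=4 redo_depth=0
After op 7 (undo): buf='blueredfoo' undo_depth=3 redo_depth=1

Answer: blueredfoo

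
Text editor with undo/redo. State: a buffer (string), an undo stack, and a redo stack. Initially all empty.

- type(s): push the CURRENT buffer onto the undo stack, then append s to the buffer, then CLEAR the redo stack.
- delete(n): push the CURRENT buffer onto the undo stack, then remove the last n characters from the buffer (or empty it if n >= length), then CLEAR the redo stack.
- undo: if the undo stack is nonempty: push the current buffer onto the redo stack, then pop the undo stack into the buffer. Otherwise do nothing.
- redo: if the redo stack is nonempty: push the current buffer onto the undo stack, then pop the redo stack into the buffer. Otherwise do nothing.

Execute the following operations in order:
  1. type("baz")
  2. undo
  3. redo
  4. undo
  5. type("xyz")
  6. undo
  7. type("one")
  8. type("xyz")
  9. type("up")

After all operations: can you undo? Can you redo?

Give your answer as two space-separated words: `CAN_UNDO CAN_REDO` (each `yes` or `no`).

Answer: yes no

Derivation:
After op 1 (type): buf='baz' undo_depth=1 redo_depth=0
After op 2 (undo): buf='(empty)' undo_depth=0 redo_depth=1
After op 3 (redo): buf='baz' undo_depth=1 redo_depth=0
After op 4 (undo): buf='(empty)' undo_depth=0 redo_depth=1
After op 5 (type): buf='xyz' undo_depth=1 redo_depth=0
After op 6 (undo): buf='(empty)' undo_depth=0 redo_depth=1
After op 7 (type): buf='one' undo_depth=1 redo_depth=0
After op 8 (type): buf='onexyz' undo_depth=2 redo_depth=0
After op 9 (type): buf='onexyzup' undo_depth=3 redo_depth=0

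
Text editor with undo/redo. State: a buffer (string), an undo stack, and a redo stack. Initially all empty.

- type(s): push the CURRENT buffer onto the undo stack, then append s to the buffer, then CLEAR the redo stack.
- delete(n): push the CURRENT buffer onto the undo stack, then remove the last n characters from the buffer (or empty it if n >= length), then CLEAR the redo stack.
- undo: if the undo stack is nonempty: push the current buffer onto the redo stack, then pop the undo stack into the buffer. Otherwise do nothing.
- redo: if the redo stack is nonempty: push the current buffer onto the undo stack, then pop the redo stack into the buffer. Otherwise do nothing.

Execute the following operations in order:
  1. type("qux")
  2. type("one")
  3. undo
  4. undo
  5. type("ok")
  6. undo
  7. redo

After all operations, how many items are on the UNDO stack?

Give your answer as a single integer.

Answer: 1

Derivation:
After op 1 (type): buf='qux' undo_depth=1 redo_depth=0
After op 2 (type): buf='quxone' undo_depth=2 redo_depth=0
After op 3 (undo): buf='qux' undo_depth=1 redo_depth=1
After op 4 (undo): buf='(empty)' undo_depth=0 redo_depth=2
After op 5 (type): buf='ok' undo_depth=1 redo_depth=0
After op 6 (undo): buf='(empty)' undo_depth=0 redo_depth=1
After op 7 (redo): buf='ok' undo_depth=1 redo_depth=0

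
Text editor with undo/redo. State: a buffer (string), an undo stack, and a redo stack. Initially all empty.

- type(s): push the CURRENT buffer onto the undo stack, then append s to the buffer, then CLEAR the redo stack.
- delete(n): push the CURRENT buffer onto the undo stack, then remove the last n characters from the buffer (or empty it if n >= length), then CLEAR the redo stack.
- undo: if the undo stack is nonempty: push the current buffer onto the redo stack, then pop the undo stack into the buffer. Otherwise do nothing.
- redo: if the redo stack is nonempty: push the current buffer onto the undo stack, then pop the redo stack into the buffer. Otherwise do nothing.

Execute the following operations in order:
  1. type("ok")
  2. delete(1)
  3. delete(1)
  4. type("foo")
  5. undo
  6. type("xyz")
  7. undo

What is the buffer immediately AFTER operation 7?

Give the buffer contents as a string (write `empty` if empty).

Answer: empty

Derivation:
After op 1 (type): buf='ok' undo_depth=1 redo_depth=0
After op 2 (delete): buf='o' undo_depth=2 redo_depth=0
After op 3 (delete): buf='(empty)' undo_depth=3 redo_depth=0
After op 4 (type): buf='foo' undo_depth=4 redo_depth=0
After op 5 (undo): buf='(empty)' undo_depth=3 redo_depth=1
After op 6 (type): buf='xyz' undo_depth=4 redo_depth=0
After op 7 (undo): buf='(empty)' undo_depth=3 redo_depth=1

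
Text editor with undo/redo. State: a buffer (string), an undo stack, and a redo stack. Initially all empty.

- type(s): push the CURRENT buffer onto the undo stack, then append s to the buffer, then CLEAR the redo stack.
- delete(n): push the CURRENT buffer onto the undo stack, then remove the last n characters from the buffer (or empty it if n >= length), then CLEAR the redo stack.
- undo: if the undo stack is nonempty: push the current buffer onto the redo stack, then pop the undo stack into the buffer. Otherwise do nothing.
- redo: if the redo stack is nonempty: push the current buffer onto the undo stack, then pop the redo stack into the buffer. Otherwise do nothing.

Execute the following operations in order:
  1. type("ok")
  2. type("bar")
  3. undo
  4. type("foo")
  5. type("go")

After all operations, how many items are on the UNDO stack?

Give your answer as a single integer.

Answer: 3

Derivation:
After op 1 (type): buf='ok' undo_depth=1 redo_depth=0
After op 2 (type): buf='okbar' undo_depth=2 redo_depth=0
After op 3 (undo): buf='ok' undo_depth=1 redo_depth=1
After op 4 (type): buf='okfoo' undo_depth=2 redo_depth=0
After op 5 (type): buf='okfoogo' undo_depth=3 redo_depth=0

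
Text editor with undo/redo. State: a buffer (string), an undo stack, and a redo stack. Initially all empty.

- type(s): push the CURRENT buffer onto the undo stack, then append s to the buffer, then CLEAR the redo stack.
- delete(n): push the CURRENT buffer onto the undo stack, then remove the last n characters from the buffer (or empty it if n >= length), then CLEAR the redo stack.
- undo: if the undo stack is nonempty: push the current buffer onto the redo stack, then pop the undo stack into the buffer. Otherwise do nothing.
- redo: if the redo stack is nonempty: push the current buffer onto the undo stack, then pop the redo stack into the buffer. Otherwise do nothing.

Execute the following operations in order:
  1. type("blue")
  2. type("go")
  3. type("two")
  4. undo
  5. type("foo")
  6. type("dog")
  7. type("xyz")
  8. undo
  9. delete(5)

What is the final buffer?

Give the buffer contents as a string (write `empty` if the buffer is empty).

After op 1 (type): buf='blue' undo_depth=1 redo_depth=0
After op 2 (type): buf='bluego' undo_depth=2 redo_depth=0
After op 3 (type): buf='bluegotwo' undo_depth=3 redo_depth=0
After op 4 (undo): buf='bluego' undo_depth=2 redo_depth=1
After op 5 (type): buf='bluegofoo' undo_depth=3 redo_depth=0
After op 6 (type): buf='bluegofoodog' undo_depth=4 redo_depth=0
After op 7 (type): buf='bluegofoodogxyz' undo_depth=5 redo_depth=0
After op 8 (undo): buf='bluegofoodog' undo_depth=4 redo_depth=1
After op 9 (delete): buf='bluegof' undo_depth=5 redo_depth=0

Answer: bluegof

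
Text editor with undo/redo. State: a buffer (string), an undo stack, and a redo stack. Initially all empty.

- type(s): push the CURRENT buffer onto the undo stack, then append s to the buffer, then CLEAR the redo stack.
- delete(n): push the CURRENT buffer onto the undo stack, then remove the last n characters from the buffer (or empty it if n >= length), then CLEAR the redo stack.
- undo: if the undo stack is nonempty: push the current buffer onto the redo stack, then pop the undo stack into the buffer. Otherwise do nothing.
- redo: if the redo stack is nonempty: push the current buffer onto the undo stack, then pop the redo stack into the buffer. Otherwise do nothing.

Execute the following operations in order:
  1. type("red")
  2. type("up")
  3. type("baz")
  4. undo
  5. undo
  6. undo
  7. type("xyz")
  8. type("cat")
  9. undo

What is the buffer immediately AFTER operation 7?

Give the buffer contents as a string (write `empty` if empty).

After op 1 (type): buf='red' undo_depth=1 redo_depth=0
After op 2 (type): buf='redup' undo_depth=2 redo_depth=0
After op 3 (type): buf='redupbaz' undo_depth=3 redo_depth=0
After op 4 (undo): buf='redup' undo_depth=2 redo_depth=1
After op 5 (undo): buf='red' undo_depth=1 redo_depth=2
After op 6 (undo): buf='(empty)' undo_depth=0 redo_depth=3
After op 7 (type): buf='xyz' undo_depth=1 redo_depth=0

Answer: xyz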